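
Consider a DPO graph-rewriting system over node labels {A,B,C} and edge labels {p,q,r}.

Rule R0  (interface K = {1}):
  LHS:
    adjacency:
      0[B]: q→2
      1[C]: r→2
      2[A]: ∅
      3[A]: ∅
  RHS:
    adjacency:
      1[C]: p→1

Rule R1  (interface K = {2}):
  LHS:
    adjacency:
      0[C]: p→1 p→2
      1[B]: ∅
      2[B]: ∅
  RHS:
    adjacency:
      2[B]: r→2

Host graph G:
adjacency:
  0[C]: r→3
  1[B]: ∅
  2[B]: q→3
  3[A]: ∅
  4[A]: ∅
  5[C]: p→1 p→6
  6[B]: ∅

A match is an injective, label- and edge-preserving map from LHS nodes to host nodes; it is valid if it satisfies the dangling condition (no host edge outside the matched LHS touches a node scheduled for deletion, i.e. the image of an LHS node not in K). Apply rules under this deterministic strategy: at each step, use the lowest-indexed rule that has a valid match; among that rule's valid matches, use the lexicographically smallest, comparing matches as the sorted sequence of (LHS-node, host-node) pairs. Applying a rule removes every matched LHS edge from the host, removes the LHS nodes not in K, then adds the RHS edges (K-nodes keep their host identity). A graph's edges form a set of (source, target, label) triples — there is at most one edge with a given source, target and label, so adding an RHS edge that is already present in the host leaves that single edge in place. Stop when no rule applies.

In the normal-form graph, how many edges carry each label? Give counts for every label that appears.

initial: |V|=7 |E|=4  E = 0-r->3 2-q->3 5-p->1 5-p->6
step 1: apply R0 at {0↦2, 1↦0, 2↦3, 3↦4}  → |V|=4 |E|=3  E = 0-p->0 5-p->1 5-p->6
step 2: apply R1 at {0↦5, 1↦1, 2↦6}  → |V|=2 |E|=2  E = 0-p->0 6-r->6
normal form: no rule applies after step 2
NF edges: [(0, 0, 'p'), (6, 6, 'r')]

Answer: p:1 r:1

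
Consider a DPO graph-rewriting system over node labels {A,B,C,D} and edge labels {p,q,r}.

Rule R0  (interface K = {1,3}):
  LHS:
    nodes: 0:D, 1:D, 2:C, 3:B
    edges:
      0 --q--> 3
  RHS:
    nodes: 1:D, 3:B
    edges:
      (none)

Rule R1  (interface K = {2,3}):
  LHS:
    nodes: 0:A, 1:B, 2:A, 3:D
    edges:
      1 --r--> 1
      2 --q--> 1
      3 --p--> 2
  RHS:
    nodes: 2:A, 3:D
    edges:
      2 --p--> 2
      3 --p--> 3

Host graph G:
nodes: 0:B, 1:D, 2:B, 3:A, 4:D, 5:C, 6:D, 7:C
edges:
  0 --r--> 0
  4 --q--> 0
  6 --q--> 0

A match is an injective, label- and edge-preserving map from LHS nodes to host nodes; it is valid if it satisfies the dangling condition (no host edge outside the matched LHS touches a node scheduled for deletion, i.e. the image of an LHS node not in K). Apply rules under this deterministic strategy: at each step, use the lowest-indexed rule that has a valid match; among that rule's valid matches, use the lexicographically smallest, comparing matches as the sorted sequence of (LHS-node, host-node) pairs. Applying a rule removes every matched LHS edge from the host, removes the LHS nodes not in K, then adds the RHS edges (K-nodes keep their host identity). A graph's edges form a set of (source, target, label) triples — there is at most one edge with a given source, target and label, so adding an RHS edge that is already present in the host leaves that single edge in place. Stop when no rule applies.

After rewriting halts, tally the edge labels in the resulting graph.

Answer: r:1

Rewrite trace:
[0] host  ⇒  8 nodes, 3 edges  {0-r->0 4-q->0 6-q->0}
[1] R0 @ {0↦4, 1↦1, 2↦5, 3↦0}  ⇒  6 nodes, 2 edges  {0-r->0 6-q->0}
[2] R0 @ {0↦6, 1↦1, 2↦7, 3↦0}  ⇒  4 nodes, 1 edges  {0-r->0}
halt: no rule applies after step 2
NF edges: [(0, 0, 'r')]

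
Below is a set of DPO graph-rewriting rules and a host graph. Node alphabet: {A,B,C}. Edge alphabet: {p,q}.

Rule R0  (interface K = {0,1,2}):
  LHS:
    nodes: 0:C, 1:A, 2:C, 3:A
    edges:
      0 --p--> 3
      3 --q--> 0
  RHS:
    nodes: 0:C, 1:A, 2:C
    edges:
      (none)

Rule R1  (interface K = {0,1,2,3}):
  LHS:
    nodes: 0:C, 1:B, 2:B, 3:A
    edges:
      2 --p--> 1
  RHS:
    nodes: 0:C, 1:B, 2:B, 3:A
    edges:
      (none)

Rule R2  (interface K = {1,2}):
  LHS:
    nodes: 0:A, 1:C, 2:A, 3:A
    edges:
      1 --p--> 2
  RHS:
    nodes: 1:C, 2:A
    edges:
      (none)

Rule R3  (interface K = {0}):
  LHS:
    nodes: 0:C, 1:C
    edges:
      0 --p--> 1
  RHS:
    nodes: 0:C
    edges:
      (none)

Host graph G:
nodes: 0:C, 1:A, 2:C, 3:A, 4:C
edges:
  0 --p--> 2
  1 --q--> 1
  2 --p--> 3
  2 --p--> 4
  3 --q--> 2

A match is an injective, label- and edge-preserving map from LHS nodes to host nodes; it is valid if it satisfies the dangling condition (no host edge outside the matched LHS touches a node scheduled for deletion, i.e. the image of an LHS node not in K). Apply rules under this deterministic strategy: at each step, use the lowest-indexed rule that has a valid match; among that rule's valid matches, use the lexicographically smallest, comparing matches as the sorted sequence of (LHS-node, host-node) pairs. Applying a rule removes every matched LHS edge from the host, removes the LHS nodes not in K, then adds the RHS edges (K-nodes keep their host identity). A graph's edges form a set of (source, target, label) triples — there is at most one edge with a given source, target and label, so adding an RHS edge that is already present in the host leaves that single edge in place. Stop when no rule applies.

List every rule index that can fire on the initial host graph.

Answer: [R0,R3]

Derivation:
R0: 2 valid matches — {0↦2, 1↦1, 2↦0, 3↦3}, {0↦2, 1↦1, 2↦4, 3↦3}
R1: no valid match — LHS pattern not found
R2: no valid match — LHS pattern not found
R3: 1 valid match — {0↦2, 1↦4}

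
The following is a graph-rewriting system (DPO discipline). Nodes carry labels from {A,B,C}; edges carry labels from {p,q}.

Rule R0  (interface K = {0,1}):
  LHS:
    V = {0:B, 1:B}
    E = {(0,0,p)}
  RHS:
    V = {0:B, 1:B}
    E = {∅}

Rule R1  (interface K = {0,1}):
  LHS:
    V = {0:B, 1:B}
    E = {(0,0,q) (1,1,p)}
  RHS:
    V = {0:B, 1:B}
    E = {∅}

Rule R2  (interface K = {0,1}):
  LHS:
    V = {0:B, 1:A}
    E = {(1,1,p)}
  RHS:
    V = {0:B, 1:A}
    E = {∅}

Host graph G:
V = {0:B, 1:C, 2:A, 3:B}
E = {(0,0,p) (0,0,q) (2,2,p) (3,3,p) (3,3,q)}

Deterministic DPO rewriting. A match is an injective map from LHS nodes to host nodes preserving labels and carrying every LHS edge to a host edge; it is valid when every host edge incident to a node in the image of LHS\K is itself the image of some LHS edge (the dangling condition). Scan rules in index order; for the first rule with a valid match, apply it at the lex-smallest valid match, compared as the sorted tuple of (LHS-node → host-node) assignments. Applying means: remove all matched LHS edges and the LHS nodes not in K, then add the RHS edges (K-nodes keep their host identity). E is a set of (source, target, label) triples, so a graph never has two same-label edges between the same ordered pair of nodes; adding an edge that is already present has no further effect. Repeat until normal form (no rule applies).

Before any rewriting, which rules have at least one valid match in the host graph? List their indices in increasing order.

R0: 2 valid matches — {0↦0, 1↦3}, {0↦3, 1↦0}
R1: 2 valid matches — {0↦0, 1↦3}, {0↦3, 1↦0}
R2: 2 valid matches — {0↦0, 1↦2}, {0↦3, 1↦2}

Answer: [R0,R1,R2]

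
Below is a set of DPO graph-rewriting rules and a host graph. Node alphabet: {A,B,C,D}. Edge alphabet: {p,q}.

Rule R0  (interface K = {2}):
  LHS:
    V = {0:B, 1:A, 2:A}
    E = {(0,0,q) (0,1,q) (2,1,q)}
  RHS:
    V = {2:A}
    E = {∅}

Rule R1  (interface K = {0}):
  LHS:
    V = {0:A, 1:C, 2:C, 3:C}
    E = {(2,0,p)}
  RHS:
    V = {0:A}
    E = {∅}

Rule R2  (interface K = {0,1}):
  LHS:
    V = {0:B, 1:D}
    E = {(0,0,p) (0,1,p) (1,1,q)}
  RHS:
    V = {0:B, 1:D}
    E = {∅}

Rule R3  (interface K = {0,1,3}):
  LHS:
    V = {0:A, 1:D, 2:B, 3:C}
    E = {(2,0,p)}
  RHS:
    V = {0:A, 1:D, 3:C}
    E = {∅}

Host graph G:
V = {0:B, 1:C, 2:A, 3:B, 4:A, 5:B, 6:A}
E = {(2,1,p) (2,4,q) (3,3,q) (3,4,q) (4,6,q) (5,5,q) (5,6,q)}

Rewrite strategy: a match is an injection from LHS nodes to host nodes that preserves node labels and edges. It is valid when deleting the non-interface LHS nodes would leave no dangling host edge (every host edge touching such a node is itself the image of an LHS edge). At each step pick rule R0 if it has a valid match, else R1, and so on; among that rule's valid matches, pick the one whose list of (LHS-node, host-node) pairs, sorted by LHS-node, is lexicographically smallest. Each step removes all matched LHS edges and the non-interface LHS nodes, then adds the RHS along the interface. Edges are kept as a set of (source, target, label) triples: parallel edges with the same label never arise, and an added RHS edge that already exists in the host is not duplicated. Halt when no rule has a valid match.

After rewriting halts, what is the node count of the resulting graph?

Answer: 3

Rewrite trace:
initial: |V|=7 |E|=7  E = 2-p->1 2-q->4 3-q->3 3-q->4 4-q->6 5-q->5 5-q->6
step 1: apply R0 at {0↦5, 1↦6, 2↦4}  → |V|=5 |E|=4  E = 2-p->1 2-q->4 3-q->3 3-q->4
step 2: apply R0 at {0↦3, 1↦4, 2↦2}  → |V|=3 |E|=1  E = 2-p->1
final graph: no rule applies after step 2
NF nodes: {0:B, 1:C, 2:A}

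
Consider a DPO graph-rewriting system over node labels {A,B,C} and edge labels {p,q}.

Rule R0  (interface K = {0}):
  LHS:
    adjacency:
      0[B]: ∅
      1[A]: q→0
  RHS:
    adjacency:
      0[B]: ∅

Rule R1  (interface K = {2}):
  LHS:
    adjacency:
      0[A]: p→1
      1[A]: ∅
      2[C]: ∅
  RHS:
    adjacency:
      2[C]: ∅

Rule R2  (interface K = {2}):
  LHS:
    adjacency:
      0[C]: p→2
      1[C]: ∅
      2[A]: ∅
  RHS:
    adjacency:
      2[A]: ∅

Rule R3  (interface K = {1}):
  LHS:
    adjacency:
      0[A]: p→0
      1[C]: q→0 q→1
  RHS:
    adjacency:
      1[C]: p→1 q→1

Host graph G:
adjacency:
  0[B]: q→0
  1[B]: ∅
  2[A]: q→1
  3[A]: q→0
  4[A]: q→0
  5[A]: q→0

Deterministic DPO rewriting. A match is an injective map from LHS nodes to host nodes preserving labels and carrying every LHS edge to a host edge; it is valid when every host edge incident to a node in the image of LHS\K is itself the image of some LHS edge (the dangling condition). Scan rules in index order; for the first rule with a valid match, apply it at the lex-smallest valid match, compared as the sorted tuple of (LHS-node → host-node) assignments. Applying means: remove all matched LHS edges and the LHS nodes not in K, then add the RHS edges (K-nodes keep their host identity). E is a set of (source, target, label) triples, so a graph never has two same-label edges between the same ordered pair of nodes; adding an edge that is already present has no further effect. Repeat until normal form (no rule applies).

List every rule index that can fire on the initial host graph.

R0: 4 valid matches — {0↦0, 1↦3}, {0↦0, 1↦4}, {0↦0, 1↦5} (+1 more)
R1: no valid match — LHS pattern not found
R2: no valid match — LHS pattern not found
R3: no valid match — LHS pattern not found

Answer: [R0]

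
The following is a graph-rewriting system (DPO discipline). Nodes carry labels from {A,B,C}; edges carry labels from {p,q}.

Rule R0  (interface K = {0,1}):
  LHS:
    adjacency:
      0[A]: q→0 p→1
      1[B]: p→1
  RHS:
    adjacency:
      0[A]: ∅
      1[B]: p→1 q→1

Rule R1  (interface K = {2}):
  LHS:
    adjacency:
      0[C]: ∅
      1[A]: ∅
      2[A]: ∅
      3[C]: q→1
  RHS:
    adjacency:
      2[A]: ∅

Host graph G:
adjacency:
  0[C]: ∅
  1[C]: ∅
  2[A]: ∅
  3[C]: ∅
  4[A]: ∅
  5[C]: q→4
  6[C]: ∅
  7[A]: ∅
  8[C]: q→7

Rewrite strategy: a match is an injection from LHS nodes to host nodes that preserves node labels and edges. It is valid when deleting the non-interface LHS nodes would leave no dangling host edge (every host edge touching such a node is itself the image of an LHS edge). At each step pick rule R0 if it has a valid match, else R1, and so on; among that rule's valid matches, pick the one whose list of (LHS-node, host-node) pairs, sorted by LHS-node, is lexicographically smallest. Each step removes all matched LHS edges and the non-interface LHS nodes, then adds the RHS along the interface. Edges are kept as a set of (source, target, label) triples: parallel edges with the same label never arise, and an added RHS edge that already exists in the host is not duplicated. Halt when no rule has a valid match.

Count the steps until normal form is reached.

[0] host  ⇒  9 nodes, 2 edges  {5-q->4 8-q->7}
[1] R1 @ {0↦0, 1↦4, 2↦2, 3↦5}  ⇒  6 nodes, 1 edges  {8-q->7}
[2] R1 @ {0↦1, 1↦7, 2↦2, 3↦8}  ⇒  3 nodes, 0 edges  {∅}
final graph: no rule applies after step 2

Answer: 2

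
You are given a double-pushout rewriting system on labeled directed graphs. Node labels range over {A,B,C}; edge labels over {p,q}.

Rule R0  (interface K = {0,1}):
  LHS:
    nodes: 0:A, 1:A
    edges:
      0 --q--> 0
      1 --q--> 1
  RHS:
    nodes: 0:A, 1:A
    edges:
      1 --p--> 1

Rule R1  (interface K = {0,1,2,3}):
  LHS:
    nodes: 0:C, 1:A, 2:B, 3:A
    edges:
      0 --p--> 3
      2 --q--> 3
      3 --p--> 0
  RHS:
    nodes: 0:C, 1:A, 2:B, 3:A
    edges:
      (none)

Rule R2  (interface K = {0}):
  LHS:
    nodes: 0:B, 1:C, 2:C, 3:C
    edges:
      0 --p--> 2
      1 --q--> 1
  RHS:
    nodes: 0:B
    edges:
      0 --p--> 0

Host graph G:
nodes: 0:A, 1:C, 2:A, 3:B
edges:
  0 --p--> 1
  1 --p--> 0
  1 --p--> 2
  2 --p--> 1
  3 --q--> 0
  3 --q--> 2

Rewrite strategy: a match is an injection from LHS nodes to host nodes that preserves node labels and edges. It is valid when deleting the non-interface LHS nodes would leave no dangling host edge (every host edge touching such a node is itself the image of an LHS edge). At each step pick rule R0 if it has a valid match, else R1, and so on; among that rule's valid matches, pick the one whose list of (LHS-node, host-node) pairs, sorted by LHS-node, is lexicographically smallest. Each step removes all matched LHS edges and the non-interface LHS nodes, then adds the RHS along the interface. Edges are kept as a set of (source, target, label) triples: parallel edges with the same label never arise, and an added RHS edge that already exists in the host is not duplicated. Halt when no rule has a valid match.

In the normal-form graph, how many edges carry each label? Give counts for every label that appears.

initial: |V|=4 |E|=6  E = 0-p->1 1-p->0 1-p->2 2-p->1 3-q->0 3-q->2
step 1: apply R1 at {0↦1, 1↦0, 2↦3, 3↦2}  → |V|=4 |E|=3  E = 0-p->1 1-p->0 3-q->0
step 2: apply R1 at {0↦1, 1↦2, 2↦3, 3↦0}  → |V|=4 |E|=0  E = ∅
final graph: no rule applies after step 2
NF edges: []

Answer: (no edges)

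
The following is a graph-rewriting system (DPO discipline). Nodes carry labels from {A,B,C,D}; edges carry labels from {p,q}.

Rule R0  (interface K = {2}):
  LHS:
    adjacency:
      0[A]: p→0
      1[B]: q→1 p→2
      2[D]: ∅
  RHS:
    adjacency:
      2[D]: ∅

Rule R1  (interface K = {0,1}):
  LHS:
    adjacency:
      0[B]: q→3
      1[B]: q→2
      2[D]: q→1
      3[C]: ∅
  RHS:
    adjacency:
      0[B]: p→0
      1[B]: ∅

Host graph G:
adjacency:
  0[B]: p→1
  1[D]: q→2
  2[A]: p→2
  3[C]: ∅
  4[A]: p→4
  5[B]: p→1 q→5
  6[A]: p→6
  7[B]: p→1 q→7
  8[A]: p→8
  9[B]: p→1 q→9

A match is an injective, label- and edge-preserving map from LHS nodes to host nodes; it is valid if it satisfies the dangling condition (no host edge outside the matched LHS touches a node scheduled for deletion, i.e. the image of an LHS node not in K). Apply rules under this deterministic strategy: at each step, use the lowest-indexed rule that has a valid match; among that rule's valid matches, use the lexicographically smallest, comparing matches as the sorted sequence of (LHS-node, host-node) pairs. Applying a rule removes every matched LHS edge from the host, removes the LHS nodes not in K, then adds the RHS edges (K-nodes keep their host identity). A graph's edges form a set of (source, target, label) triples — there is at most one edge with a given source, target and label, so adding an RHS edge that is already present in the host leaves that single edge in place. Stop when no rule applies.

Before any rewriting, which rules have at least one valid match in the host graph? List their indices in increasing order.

R0: 9 valid matches — {0↦4, 1↦5, 2↦1}, {0↦4, 1↦7, 2↦1}, {0↦4, 1↦9, 2↦1} (+6 more)
R1: no valid match — LHS pattern not found

Answer: [R0]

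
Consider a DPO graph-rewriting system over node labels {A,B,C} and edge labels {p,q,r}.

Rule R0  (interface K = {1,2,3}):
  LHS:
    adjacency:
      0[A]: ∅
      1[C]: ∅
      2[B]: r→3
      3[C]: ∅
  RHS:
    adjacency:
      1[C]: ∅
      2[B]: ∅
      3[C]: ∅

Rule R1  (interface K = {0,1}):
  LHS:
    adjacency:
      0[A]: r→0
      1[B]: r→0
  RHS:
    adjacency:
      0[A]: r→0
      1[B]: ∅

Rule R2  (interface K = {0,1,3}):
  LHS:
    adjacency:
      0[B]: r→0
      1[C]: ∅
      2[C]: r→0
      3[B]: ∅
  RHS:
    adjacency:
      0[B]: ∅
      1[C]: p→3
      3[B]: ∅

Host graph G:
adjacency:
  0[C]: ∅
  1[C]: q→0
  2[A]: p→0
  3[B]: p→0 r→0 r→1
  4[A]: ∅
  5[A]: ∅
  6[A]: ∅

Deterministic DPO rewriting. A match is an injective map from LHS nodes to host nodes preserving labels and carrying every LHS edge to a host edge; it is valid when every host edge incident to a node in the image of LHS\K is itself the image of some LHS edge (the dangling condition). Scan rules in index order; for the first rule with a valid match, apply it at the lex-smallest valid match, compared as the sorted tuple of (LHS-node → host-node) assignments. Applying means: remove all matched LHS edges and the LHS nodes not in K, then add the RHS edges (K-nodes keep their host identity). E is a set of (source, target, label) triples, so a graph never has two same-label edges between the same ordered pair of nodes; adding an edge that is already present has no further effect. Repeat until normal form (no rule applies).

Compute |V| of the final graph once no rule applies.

initial: |V|=7 |E|=5  E = 1-q->0 2-p->0 3-p->0 3-r->0 3-r->1
step 1: apply R0 at {0↦4, 1↦0, 2↦3, 3↦1}  → |V|=6 |E|=4  E = 1-q->0 2-p->0 3-p->0 3-r->0
step 2: apply R0 at {0↦5, 1↦1, 2↦3, 3↦0}  → |V|=5 |E|=3  E = 1-q->0 2-p->0 3-p->0
halt: no rule applies after step 2
NF nodes: {0:C, 1:C, 2:A, 3:B, 6:A}

Answer: 5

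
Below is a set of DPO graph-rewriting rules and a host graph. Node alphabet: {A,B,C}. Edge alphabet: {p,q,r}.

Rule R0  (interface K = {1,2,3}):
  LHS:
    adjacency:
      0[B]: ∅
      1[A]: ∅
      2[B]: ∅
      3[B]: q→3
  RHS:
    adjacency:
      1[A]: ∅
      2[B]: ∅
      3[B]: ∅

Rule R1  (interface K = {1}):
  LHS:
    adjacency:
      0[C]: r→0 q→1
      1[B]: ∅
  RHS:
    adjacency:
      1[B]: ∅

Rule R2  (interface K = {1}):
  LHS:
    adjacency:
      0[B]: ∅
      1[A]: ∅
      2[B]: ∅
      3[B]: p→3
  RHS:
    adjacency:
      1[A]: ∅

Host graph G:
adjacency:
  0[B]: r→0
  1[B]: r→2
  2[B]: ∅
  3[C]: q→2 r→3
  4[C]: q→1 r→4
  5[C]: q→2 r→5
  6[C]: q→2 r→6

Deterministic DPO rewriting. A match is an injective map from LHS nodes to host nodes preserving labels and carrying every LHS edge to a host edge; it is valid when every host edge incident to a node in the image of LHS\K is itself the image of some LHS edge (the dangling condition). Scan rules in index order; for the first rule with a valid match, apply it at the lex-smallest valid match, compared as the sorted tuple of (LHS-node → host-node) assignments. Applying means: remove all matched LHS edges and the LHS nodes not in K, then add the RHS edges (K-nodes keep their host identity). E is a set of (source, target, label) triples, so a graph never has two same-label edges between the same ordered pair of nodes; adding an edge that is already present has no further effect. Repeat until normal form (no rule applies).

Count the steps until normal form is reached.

start.  V:7 E:10  edges: 0-r->0 1-r->2 3-q->2 3-r->3 4-q->1 4-r->4 5-q->2 5-r->5 6-q->2 6-r->6
1. fire R1 via {0↦3, 1↦2}  →  V:6 E:8  edges: 0-r->0 1-r->2 4-q->1 4-r->4 5-q->2 5-r->5 6-q->2 6-r->6
2. fire R1 via {0↦4, 1↦1}  →  V:5 E:6  edges: 0-r->0 1-r->2 5-q->2 5-r->5 6-q->2 6-r->6
3. fire R1 via {0↦5, 1↦2}  →  V:4 E:4  edges: 0-r->0 1-r->2 6-q->2 6-r->6
4. fire R1 via {0↦6, 1↦2}  →  V:3 E:2  edges: 0-r->0 1-r->2
final graph: no rule applies after step 4

Answer: 4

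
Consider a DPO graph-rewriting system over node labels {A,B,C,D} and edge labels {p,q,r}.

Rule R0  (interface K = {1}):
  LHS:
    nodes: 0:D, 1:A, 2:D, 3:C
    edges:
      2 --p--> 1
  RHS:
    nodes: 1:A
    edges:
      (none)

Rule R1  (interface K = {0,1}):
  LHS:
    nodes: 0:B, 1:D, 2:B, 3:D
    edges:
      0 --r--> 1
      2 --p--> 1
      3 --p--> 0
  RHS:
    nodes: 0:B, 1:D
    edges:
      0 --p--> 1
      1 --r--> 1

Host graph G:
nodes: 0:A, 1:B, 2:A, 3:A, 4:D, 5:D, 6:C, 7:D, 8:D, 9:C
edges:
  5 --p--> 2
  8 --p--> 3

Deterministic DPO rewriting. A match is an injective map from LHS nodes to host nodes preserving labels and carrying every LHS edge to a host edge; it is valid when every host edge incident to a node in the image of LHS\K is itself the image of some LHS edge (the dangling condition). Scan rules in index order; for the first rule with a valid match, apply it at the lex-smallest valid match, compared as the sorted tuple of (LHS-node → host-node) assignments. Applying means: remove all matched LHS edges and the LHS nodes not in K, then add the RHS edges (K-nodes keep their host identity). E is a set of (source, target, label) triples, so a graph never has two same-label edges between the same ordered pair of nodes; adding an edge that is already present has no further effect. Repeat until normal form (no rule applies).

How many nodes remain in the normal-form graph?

Answer: 4

Rewrite trace:
start.  V:10 E:2  edges: 5-p->2 8-p->3
1. fire R0 via {0↦4, 1↦2, 2↦5, 3↦6}  →  V:7 E:1  edges: 8-p->3
2. fire R0 via {0↦7, 1↦3, 2↦8, 3↦9}  →  V:4 E:0  edges: ∅
final graph: no rule applies after step 2
NF nodes: {0:A, 1:B, 2:A, 3:A}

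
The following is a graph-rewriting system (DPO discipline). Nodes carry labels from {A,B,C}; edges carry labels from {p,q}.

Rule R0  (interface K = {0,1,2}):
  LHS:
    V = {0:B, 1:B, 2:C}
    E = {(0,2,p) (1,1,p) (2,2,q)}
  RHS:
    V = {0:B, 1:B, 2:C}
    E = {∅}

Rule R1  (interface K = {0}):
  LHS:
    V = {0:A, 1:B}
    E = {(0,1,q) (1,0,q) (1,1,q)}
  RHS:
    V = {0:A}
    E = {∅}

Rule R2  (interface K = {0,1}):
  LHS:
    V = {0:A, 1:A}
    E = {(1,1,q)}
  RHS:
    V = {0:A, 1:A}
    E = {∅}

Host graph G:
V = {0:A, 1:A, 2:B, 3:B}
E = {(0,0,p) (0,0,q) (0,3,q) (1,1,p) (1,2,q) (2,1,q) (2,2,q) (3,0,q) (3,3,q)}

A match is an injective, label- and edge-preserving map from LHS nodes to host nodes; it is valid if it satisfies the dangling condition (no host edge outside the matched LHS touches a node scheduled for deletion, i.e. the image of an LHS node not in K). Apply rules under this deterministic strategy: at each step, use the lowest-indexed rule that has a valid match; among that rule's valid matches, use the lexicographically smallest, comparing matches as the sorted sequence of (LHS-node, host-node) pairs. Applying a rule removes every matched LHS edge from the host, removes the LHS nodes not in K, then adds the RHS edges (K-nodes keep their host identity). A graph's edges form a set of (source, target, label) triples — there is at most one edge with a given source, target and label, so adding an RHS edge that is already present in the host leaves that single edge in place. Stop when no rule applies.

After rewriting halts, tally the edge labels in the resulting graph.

Answer: p:2

Steps:
initial: |V|=4 |E|=9  E = 0-p->0 0-q->0 0-q->3 1-p->1 1-q->2 2-q->1 2-q->2 3-q->0 3-q->3
step 1: apply R1 at {0↦0, 1↦3}  → |V|=3 |E|=6  E = 0-p->0 0-q->0 1-p->1 1-q->2 2-q->1 2-q->2
step 2: apply R1 at {0↦1, 1↦2}  → |V|=2 |E|=3  E = 0-p->0 0-q->0 1-p->1
step 3: apply R2 at {0↦1, 1↦0}  → |V|=2 |E|=2  E = 0-p->0 1-p->1
halt: no rule applies after step 3
NF edges: [(0, 0, 'p'), (1, 1, 'p')]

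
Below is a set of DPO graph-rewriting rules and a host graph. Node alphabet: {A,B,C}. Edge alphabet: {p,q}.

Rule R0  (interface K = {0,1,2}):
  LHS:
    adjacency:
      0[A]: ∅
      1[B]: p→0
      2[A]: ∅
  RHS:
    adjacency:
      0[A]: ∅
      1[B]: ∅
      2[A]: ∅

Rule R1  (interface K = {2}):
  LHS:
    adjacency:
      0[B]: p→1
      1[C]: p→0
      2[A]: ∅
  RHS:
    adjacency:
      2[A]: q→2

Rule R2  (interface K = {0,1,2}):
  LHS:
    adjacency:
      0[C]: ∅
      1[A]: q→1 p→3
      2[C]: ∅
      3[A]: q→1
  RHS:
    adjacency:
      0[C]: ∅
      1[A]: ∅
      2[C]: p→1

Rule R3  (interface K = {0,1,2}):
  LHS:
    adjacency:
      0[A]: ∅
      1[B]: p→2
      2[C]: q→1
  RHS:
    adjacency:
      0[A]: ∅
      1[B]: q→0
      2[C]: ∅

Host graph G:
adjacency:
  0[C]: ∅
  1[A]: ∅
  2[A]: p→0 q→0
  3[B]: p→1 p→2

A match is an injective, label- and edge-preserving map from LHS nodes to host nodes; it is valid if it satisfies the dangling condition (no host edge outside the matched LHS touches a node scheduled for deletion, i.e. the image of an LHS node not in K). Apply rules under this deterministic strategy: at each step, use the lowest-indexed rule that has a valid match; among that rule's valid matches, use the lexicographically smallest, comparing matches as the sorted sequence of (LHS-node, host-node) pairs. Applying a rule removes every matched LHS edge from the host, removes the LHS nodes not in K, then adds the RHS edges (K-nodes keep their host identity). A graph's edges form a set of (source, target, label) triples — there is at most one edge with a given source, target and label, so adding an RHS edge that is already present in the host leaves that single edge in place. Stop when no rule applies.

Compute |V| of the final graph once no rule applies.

initial: |V|=4 |E|=4  E = 2-p->0 2-q->0 3-p->1 3-p->2
step 1: apply R0 at {0↦1, 1↦3, 2↦2}  → |V|=4 |E|=3  E = 2-p->0 2-q->0 3-p->2
step 2: apply R0 at {0↦2, 1↦3, 2↦1}  → |V|=4 |E|=2  E = 2-p->0 2-q->0
normal form: no rule applies after step 2
NF nodes: {0:C, 1:A, 2:A, 3:B}

Answer: 4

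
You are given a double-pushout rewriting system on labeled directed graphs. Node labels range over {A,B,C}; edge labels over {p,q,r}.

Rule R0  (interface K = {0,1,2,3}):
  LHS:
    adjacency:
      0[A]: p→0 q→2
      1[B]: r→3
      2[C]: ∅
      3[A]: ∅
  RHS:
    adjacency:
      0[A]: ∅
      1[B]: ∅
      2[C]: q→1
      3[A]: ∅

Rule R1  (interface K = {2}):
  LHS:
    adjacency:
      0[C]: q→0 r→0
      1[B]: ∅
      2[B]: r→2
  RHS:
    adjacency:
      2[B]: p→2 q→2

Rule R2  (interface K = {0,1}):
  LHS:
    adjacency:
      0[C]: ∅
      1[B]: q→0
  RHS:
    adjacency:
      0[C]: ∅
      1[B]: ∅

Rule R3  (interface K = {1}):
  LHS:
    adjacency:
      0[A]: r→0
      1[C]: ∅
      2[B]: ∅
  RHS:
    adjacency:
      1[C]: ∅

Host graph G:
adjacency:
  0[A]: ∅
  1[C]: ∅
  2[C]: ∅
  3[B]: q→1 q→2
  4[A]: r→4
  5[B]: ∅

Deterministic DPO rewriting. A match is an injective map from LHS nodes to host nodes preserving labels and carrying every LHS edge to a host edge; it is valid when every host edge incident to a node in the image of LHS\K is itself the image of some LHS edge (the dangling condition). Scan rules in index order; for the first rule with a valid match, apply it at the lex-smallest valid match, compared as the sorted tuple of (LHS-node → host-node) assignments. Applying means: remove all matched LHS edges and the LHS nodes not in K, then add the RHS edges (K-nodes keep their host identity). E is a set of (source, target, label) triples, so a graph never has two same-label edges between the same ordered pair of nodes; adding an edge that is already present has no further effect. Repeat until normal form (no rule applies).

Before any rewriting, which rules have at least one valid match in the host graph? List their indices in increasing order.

R0: no valid match — LHS pattern not found
R1: no valid match — LHS pattern not found
R2: 2 valid matches — {0↦1, 1↦3}, {0↦2, 1↦3}
R3: 2 valid matches — {0↦4, 1↦1, 2↦5}, {0↦4, 1↦2, 2↦5}

Answer: [R2,R3]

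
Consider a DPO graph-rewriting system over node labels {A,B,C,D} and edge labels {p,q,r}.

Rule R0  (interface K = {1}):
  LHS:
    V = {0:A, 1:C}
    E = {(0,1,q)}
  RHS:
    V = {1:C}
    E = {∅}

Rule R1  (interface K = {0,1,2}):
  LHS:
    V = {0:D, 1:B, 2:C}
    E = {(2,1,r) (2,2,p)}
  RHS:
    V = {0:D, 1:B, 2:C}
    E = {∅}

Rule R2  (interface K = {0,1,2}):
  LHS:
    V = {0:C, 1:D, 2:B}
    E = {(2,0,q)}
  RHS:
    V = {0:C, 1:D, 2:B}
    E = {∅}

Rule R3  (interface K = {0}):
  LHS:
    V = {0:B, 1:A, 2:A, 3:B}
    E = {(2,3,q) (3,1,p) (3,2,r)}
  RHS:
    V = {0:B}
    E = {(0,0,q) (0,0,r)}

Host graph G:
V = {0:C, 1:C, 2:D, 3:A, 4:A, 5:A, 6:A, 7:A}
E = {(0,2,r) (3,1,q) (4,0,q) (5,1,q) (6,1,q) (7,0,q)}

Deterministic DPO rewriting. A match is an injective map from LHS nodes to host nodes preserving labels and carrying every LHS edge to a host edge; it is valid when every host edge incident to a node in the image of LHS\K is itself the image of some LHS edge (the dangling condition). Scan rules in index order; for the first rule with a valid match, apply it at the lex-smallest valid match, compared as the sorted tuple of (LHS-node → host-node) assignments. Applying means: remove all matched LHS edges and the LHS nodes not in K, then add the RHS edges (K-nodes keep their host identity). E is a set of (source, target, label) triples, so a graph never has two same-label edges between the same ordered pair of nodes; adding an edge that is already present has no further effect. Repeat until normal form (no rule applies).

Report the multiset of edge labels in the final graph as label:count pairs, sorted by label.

start.  V:8 E:6  edges: 0-r->2 3-q->1 4-q->0 5-q->1 6-q->1 7-q->0
1. fire R0 via {0↦3, 1↦1}  →  V:7 E:5  edges: 0-r->2 4-q->0 5-q->1 6-q->1 7-q->0
2. fire R0 via {0↦4, 1↦0}  →  V:6 E:4  edges: 0-r->2 5-q->1 6-q->1 7-q->0
3. fire R0 via {0↦5, 1↦1}  →  V:5 E:3  edges: 0-r->2 6-q->1 7-q->0
4. fire R0 via {0↦6, 1↦1}  →  V:4 E:2  edges: 0-r->2 7-q->0
5. fire R0 via {0↦7, 1↦0}  →  V:3 E:1  edges: 0-r->2
halt: no rule applies after step 5
NF edges: [(0, 2, 'r')]

Answer: r:1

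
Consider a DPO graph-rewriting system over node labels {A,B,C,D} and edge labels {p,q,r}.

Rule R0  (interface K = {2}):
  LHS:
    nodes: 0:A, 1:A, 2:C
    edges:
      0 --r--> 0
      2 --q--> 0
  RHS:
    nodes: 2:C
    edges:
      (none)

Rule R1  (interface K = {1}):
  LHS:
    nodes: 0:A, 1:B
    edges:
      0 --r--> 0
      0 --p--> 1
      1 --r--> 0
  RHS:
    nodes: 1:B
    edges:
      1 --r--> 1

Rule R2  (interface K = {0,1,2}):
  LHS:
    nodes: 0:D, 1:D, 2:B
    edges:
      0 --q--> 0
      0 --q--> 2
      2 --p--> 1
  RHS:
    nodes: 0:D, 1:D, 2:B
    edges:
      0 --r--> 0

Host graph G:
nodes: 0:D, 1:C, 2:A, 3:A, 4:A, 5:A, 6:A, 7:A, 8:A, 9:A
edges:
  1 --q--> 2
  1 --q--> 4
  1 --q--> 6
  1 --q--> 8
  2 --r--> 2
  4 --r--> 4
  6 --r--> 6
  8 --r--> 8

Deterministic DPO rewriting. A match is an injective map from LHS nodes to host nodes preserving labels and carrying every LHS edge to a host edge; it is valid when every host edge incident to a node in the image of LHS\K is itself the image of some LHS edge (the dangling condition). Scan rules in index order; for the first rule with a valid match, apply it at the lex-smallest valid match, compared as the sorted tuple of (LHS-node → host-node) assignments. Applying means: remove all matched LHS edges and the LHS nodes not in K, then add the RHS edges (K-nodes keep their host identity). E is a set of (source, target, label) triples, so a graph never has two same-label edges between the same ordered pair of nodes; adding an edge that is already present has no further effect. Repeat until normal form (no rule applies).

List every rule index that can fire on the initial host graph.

Answer: [R0]

Derivation:
R0: 16 valid matches — {0↦2, 1↦3, 2↦1}, {0↦2, 1↦5, 2↦1}, {0↦2, 1↦7, 2↦1} (+13 more)
R1: no valid match — LHS pattern not found
R2: no valid match — LHS pattern not found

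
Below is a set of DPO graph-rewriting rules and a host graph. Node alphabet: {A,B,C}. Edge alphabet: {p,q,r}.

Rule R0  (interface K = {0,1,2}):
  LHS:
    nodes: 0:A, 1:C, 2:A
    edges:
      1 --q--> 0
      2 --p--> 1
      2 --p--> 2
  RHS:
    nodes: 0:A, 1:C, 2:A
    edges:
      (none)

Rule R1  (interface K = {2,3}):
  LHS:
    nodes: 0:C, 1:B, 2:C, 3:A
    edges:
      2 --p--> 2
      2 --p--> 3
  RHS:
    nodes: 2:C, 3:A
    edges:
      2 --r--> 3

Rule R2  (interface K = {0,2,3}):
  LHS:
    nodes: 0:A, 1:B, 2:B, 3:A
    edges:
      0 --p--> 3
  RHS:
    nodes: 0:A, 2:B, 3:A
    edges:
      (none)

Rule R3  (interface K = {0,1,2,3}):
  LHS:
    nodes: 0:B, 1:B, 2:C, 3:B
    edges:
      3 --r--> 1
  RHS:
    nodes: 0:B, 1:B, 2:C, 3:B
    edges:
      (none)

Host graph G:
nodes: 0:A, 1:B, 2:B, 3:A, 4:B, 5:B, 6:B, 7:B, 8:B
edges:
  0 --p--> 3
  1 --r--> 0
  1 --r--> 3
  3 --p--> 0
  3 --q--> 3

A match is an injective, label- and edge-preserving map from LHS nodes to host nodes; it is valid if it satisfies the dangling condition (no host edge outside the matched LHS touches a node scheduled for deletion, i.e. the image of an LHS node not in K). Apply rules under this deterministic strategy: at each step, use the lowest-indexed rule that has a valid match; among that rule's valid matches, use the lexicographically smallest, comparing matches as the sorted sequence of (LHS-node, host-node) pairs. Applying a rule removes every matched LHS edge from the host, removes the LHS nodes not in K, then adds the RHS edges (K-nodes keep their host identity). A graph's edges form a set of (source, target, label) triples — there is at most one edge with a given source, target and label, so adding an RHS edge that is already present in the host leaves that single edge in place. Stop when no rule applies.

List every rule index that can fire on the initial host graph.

R0: no valid match — LHS pattern not found
R1: no valid match — LHS pattern not found
R2: 72 valid matches — {0↦0, 1↦2, 2↦1, 3↦3}, {0↦0, 1↦2, 2↦4, 3↦3}, {0↦0, 1↦2, 2↦5, 3↦3} (+69 more)
R3: no valid match — LHS pattern not found

Answer: [R2]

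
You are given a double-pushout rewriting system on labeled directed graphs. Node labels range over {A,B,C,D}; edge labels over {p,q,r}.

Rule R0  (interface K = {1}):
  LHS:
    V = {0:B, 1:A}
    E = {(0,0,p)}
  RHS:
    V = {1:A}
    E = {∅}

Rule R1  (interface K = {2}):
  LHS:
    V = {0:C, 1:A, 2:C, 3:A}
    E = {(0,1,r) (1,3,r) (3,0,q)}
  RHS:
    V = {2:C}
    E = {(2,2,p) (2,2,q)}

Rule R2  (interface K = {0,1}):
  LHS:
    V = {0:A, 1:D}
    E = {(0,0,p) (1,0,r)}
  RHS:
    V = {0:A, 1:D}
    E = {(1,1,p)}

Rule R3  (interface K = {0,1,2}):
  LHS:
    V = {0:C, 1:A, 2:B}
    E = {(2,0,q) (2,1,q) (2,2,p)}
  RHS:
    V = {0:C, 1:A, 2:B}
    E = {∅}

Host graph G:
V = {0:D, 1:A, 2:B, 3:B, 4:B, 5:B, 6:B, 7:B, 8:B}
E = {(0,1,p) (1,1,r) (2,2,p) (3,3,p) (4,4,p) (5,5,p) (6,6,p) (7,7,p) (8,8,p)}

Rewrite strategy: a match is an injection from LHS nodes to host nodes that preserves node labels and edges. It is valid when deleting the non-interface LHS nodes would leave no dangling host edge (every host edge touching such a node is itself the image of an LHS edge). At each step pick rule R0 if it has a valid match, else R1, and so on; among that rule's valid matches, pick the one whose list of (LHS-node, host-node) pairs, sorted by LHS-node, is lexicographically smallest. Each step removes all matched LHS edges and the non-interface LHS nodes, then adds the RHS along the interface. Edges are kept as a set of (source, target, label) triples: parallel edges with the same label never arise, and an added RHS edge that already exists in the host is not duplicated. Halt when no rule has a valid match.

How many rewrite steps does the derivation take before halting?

initial: |V|=9 |E|=9  E = 0-p->1 1-r->1 2-p->2 3-p->3 4-p->4 5-p->5 6-p->6 7-p->7 8-p->8
step 1: apply R0 at {0↦2, 1↦1}  → |V|=8 |E|=8  E = 0-p->1 1-r->1 3-p->3 4-p->4 5-p->5 6-p->6 7-p->7 8-p->8
step 2: apply R0 at {0↦3, 1↦1}  → |V|=7 |E|=7  E = 0-p->1 1-r->1 4-p->4 5-p->5 6-p->6 7-p->7 8-p->8
step 3: apply R0 at {0↦4, 1↦1}  → |V|=6 |E|=6  E = 0-p->1 1-r->1 5-p->5 6-p->6 7-p->7 8-p->8
step 4: apply R0 at {0↦5, 1↦1}  → |V|=5 |E|=5  E = 0-p->1 1-r->1 6-p->6 7-p->7 8-p->8
step 5: apply R0 at {0↦6, 1↦1}  → |V|=4 |E|=4  E = 0-p->1 1-r->1 7-p->7 8-p->8
step 6: apply R0 at {0↦7, 1↦1}  → |V|=3 |E|=3  E = 0-p->1 1-r->1 8-p->8
step 7: apply R0 at {0↦8, 1↦1}  → |V|=2 |E|=2  E = 0-p->1 1-r->1
halt: no rule applies after step 7

Answer: 7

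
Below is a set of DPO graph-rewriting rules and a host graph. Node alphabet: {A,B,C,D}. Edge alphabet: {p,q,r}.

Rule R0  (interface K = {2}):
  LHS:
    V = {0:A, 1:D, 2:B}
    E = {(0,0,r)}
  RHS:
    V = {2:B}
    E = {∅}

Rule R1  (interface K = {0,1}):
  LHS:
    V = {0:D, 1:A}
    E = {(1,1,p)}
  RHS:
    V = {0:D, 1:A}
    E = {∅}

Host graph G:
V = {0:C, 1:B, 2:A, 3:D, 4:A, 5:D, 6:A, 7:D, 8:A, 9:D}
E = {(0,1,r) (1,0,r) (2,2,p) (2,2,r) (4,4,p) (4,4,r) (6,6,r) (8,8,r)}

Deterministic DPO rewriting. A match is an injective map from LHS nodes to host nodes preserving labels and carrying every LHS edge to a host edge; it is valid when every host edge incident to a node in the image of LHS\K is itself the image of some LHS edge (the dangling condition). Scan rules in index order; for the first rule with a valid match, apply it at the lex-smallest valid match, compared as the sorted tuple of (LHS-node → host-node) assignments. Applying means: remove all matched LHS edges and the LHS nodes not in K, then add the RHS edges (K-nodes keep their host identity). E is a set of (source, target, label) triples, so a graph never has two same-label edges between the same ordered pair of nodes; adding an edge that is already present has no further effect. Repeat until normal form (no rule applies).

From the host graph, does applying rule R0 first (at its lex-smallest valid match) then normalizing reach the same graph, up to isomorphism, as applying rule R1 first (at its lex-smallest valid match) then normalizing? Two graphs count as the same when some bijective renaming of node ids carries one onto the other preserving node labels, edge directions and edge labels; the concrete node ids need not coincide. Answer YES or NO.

Answer: YES

Derivation:
branch R0-first: apply at {0↦6, 1↦3, 2↦1} → |E|=7, then 5 more step(s) → NF |V|=2 |E|=2 V={0:C, 1:B} E=0-r->1 1-r->0
branch R1-first: apply at {0↦3, 1↦2} → |E|=7, then 5 more step(s) → NF |V|=2 |E|=2 V={0:C, 1:B} E=0-r->1 1-r->0
graphs isomorphic (equal up to label-preserving node renaming)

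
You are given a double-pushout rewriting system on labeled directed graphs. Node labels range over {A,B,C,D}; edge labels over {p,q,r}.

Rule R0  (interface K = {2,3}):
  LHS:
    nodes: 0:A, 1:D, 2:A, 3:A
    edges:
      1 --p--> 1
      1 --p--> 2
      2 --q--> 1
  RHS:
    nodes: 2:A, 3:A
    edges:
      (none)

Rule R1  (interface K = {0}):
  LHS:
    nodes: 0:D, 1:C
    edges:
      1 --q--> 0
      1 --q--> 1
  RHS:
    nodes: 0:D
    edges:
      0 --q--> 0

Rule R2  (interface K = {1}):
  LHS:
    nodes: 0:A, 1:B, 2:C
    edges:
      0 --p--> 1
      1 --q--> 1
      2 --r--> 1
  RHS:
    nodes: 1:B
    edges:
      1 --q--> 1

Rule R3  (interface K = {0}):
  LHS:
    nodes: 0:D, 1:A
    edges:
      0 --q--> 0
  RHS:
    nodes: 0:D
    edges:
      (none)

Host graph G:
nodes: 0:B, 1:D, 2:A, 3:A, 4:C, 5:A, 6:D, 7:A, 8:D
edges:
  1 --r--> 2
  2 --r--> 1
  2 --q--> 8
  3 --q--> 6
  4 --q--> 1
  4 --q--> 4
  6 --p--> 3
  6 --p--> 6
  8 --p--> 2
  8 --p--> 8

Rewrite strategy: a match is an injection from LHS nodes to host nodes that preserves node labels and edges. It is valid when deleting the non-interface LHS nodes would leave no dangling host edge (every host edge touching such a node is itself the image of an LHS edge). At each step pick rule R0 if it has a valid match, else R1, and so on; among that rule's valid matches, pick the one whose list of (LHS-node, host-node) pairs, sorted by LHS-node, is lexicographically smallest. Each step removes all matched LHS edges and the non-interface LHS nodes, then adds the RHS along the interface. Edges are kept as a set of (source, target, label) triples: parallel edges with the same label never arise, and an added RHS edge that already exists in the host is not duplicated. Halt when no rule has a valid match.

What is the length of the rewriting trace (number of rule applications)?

Answer: 4

Rewrite trace:
initial: |V|=9 |E|=10  E = 1-r->2 2-r->1 2-q->8 3-q->6 4-q->1 4-q->4 6-p->3 6-p->6 8-p->2 8-p->8
step 1: apply R0 at {0↦5, 1↦6, 2↦3, 3↦2}  → |V|=7 |E|=7  E = 1-r->2 2-r->1 2-q->8 4-q->1 4-q->4 8-p->2 8-p->8
step 2: apply R0 at {0↦3, 1↦8, 2↦2, 3↦7}  → |V|=5 |E|=4  E = 1-r->2 2-r->1 4-q->1 4-q->4
step 3: apply R1 at {0↦1, 1↦4}  → |V|=4 |E|=3  E = 1-q->1 1-r->2 2-r->1
step 4: apply R3 at {0↦1, 1↦7}  → |V|=3 |E|=2  E = 1-r->2 2-r->1
final graph: no rule applies after step 4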